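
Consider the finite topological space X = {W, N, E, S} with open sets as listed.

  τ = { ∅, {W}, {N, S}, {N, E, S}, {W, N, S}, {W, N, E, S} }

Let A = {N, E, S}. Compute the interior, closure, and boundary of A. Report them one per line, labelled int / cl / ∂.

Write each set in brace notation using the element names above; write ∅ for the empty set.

opens ⊆ A: ∅, {N, S}, {N, E, S}; union → int = {N, E, S}
complement {W}; its interior {W}; cl(A) = X∖{W} = {N, E, S}
boundary = {N, E, S} ∖ {N, E, S} = ∅

int(A) = {N, E, S}
cl(A)  = {N, E, S}
∂A     = ∅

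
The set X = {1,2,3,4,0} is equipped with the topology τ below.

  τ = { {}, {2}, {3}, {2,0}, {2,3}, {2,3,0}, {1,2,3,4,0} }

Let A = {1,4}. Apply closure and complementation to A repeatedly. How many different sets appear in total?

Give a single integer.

4

complement {2,3,0}; its interior {2,3,0}; cl(A) = X∖{2,3,0} = {1,4}
With k = closure, c = complement:
  1. A     = {1,4}
  2. cA    = {2,3,0}
  3. kcA   = {1,2,3,4,0}
  4. ckcA  = {}
k, c of each give nothing new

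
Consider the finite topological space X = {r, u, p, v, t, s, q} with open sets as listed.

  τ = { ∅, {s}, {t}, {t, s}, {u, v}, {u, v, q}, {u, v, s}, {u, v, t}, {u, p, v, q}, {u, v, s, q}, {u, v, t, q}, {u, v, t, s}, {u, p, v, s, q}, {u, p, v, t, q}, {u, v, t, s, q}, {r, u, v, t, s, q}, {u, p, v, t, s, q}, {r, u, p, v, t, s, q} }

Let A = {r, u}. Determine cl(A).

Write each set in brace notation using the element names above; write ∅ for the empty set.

complement {p, v, t, s, q}; its interior {t, s}; cl(A) = X∖{t, s} = {r, u, p, v, q}

{r, u, p, v, q}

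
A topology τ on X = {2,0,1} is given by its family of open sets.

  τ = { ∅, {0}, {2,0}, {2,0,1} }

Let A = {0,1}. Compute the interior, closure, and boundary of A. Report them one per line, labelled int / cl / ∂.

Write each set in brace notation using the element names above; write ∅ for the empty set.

int(A) = {0}
cl(A)  = {2,0,1}
∂A     = {2,1}

interior: largest open inside A is {0} (from ∅, {0})
cl via duality: int({2}) = ∅, so X∖∅ = {2,0,1}
cl∖int = {2,1}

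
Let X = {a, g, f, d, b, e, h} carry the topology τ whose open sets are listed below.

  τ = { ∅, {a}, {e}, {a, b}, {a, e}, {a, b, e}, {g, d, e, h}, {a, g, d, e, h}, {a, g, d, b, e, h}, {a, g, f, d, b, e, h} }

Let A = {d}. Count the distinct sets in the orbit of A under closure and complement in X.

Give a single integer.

6

X∖A={a, g, f, b, e, h}, int(X∖A)={a, b, e}, hence cl(A)={g, f, d, h}
Orbit (k=closure, c=complement):
  1. A     = {d}
  2. kA    = {g, f, d, h}
  3. cA    = {a, g, f, b, e, h}
  4. ckA   = {a, b, e}
  5. kcA   = {a, g, f, d, b, e, h}
  6. ckcA  = ∅
(closed under both — stop)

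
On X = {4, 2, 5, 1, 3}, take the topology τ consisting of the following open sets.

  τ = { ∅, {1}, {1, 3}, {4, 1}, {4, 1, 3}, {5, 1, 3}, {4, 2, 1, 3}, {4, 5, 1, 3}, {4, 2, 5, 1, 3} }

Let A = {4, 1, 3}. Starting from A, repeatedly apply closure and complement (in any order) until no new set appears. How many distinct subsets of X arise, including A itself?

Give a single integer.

4

closure: X∖int(X∖A) = X∖∅ = {4, 2, 5, 1, 3}
Let k=closure and c=complement:
  1. A     = {4, 1, 3}
  2. kA    = {4, 2, 5, 1, 3}
  3. cA    = {2, 5}
  4. ckA   = ∅
— saturated at 4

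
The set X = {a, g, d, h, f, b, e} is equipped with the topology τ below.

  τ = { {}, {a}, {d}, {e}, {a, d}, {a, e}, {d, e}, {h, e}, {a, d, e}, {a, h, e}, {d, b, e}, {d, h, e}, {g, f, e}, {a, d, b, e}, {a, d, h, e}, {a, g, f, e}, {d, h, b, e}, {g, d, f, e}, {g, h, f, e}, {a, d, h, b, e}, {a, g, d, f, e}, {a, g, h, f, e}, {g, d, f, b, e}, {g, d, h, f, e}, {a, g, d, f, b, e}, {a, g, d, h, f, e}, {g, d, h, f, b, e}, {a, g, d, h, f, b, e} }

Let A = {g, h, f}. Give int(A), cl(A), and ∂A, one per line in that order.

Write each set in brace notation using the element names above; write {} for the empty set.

int(A) = {}
cl(A)  = {g, h, f}
∂A     = {g, h, f}

open subsets of A: {}; so int(A) = {}
closure: X∖int(X∖A) = X∖{a, d, b, e} = {g, h, f}
∂A = {g, h, f} minus {} = {g, h, f}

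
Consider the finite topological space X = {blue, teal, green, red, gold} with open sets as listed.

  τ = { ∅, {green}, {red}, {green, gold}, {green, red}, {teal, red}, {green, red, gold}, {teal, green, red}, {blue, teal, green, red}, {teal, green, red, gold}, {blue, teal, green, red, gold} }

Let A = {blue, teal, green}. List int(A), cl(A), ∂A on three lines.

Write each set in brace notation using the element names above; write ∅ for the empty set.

opens ⊆ A: ∅, {green}; union → int = {green}
complement {red, gold}; its interior {red}; cl(A) = X∖{red} = {blue, teal, green, gold}
boundary = {blue, teal, green, gold} ∖ {green} = {blue, teal, gold}

int(A) = {green}
cl(A)  = {blue, teal, green, gold}
∂A     = {blue, teal, gold}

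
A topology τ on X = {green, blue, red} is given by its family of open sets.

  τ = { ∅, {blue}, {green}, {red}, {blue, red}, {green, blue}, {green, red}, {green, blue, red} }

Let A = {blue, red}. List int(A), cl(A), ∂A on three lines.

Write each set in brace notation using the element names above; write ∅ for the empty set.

U open, U⊆A: ∅, {red}, {blue}, {blue, red}. int(A) = ⋃ = {blue, red}
X∖A={green}, int(X∖A)={green}, hence cl(A)={blue, red}
∂A: remove int from cl → ∅

int(A) = {blue, red}
cl(A)  = {blue, red}
∂A     = ∅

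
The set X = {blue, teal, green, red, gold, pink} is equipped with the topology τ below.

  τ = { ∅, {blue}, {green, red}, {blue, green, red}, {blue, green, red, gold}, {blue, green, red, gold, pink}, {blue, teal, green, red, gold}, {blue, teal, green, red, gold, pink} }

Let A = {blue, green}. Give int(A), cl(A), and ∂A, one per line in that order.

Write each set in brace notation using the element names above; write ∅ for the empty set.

open subsets of A: ∅, {blue}; so int(A) = {blue}
closure: X∖int(X∖A) = X∖∅ = {blue, teal, green, red, gold, pink}
∂A = {blue, teal, green, red, gold, pink} minus {blue} = {teal, green, red, gold, pink}

int(A) = {blue}
cl(A)  = {blue, teal, green, red, gold, pink}
∂A     = {teal, green, red, gold, pink}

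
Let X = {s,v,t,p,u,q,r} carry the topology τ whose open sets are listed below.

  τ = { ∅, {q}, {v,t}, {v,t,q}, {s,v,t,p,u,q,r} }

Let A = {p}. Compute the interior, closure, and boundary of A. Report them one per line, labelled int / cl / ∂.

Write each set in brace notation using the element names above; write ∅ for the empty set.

int(A) = ∅
cl(A)  = {s,p,u,r}
∂A     = {s,p,u,r}

open subsets of A: ∅; so int(A) = ∅
closure: X∖int(X∖A) = X∖{v,t,q} = {s,p,u,r}
∂A = {s,p,u,r} minus ∅ = {s,p,u,r}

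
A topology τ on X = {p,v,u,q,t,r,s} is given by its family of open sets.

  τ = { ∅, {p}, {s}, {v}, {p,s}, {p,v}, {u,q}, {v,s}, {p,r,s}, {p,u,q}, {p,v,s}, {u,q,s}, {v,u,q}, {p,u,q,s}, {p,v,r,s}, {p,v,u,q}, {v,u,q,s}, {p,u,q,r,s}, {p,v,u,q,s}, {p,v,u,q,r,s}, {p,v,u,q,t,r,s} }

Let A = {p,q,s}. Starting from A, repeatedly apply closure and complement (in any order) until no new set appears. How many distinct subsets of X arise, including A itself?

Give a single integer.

cl via duality: int({v,u,t,r}) = {v}, so X∖{v} = {p,u,q,t,r,s}
Write k for closure, c for complement:
  1. A     = {p,q,s}
  2. kA    = {p,u,q,t,r,s}
  3. cA    = {v,u,t,r}
  4. ckA   = {v}
  5. kcA   = {v,u,q,t,r}
  6. kckA  = {v,t}
  7. ckcA  = {p,s}
  8. ckckA = {p,u,q,r,s}
  9. kckcA = {p,t,r,s}
  10. ckckcA = {v,u,q}
  11. kckckcA = {v,u,q,t}
  12. ckckckcA = {p,r,s}
applying k or c yields no new set

12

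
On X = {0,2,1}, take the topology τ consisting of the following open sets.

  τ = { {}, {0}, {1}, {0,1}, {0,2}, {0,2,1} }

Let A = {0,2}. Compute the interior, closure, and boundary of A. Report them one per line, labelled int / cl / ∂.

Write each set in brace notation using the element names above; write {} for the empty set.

int(A) = {0,2}
cl(A)  = {0,2}
∂A     = {}

opens ⊆ A: {}, {0}, {0,2}; union → int = {0,2}
complement {1}; its interior {1}; cl(A) = X∖{1} = {0,2}
boundary = {0,2} ∖ {0,2} = {}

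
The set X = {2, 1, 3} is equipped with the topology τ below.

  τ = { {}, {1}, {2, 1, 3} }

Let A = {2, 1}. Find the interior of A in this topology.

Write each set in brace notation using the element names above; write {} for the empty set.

open subsets of A: {}, {1}; so int(A) = {1}

{1}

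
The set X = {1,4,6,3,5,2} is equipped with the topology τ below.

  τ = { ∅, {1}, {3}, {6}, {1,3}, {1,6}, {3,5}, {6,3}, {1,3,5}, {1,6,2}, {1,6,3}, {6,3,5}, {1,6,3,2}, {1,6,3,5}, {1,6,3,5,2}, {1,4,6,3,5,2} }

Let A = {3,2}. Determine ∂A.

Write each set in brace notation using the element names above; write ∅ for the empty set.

U open, U⊆A: ∅, {3}. int(A) = ⋃ = {3}
X∖A={1,4,6,5}, int(X∖A)={1,6}, hence cl(A)={4,3,5,2}
∂A: remove int from cl → {4,5,2}

{4,5,2}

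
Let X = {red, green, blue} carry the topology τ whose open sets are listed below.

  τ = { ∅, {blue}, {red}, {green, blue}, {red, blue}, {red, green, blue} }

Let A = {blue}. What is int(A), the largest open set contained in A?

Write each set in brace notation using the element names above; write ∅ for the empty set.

opens ⊆ A: ∅, {blue}; union → int = {blue}

{blue}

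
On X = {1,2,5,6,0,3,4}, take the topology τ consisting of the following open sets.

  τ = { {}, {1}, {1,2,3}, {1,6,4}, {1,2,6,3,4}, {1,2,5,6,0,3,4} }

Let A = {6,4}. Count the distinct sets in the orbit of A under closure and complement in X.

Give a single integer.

cl via duality: int({1,2,5,0,3}) = {1,2,3}, so X∖{1,2,3} = {5,6,0,4}
Write k for closure, c for complement:
  1. A     = {6,4}
  2. kA    = {5,6,0,4}
  3. cA    = {1,2,5,0,3}
  4. ckA   = {1,2,3}
  5. kcA   = {1,2,5,6,0,3,4}
  6. ckcA  = {}
applying k or c yields no new set

6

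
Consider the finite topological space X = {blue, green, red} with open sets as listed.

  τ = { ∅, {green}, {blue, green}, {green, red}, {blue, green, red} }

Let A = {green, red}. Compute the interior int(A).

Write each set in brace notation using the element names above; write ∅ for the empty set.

{green, red}

interior: largest open inside A is {green, red} (from ∅, {green}, {green, red})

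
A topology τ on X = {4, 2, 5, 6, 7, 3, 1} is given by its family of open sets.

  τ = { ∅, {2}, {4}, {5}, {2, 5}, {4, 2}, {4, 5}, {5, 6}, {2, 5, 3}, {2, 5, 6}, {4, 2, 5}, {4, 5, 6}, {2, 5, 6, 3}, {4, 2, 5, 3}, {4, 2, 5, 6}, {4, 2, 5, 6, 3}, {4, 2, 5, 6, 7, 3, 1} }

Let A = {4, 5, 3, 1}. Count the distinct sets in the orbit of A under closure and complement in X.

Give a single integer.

closure: X∖int(X∖A) = X∖{2} = {4, 5, 6, 7, 3, 1}
Let k=closure and c=complement:
  1. A     = {4, 5, 3, 1}
  2. kA    = {4, 5, 6, 7, 3, 1}
  3. cA    = {2, 6, 7}
  4. ckA   = {2}
  5. kcA   = {2, 6, 7, 3, 1}
  6. kckA  = {2, 7, 3, 1}
  7. ckcA  = {4, 5}
  8. ckckA = {4, 5, 6}
— saturated at 8

8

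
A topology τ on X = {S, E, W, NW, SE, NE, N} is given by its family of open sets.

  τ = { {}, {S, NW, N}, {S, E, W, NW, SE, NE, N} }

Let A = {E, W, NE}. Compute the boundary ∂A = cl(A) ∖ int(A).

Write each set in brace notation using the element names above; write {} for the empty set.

{E, W, SE, NE}

open subsets of A: {}; so int(A) = {}
closure: X∖int(X∖A) = X∖{S, NW, N} = {E, W, SE, NE}
∂A = {E, W, SE, NE} minus {} = {E, W, SE, NE}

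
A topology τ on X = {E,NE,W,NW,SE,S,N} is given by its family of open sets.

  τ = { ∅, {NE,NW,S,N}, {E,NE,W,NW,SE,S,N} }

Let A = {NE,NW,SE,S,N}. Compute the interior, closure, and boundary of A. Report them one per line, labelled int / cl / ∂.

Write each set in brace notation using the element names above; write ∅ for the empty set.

int(A) = {NE,NW,S,N}
cl(A)  = {E,NE,W,NW,SE,S,N}
∂A     = {E,W,SE}

opens ⊆ A: ∅, {NE,NW,S,N}; union → int = {NE,NW,S,N}
complement {E,W}; its interior ∅; cl(A) = X∖∅ = {E,NE,W,NW,SE,S,N}
boundary = {E,NE,W,NW,SE,S,N} ∖ {NE,NW,S,N} = {E,W,SE}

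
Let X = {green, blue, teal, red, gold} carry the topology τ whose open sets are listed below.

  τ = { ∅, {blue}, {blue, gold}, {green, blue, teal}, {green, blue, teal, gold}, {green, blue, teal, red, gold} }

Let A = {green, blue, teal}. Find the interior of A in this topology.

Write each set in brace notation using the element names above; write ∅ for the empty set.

{green, blue, teal}

U open, U⊆A: ∅, {blue}, {green, blue, teal}. int(A) = ⋃ = {green, blue, teal}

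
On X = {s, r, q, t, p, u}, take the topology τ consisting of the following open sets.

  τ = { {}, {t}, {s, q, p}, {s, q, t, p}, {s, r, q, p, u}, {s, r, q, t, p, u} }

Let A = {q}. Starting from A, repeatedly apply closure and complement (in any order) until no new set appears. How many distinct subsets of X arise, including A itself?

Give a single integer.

cl via duality: int({s, r, t, p, u}) = {t}, so X∖{t} = {s, r, q, p, u}
Write k for closure, c for complement:
  1. A     = {q}
  2. kA    = {s, r, q, p, u}
  3. cA    = {s, r, t, p, u}
  4. ckA   = {t}
  5. kcA   = {s, r, q, t, p, u}
  6. ckcA  = {}
applying k or c yields no new set

6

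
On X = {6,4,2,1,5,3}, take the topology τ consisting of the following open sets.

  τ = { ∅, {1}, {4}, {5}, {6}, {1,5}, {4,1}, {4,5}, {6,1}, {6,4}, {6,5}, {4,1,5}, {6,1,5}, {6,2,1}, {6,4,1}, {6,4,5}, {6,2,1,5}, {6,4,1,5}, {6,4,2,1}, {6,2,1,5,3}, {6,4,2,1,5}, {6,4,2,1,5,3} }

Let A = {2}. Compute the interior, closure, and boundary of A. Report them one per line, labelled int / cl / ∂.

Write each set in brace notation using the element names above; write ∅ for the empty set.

opens ⊆ A: ∅; union → int = ∅
complement {6,4,1,5,3}; its interior {6,4,1,5}; cl(A) = X∖{6,4,1,5} = {2,3}
boundary = {2,3} ∖ ∅ = {2,3}

int(A) = ∅
cl(A)  = {2,3}
∂A     = {2,3}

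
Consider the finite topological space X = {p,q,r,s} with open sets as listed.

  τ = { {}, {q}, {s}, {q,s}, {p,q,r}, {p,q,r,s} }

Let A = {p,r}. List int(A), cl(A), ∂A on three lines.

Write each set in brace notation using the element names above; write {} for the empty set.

int(A) = {}
cl(A)  = {p,r}
∂A     = {p,r}

open subsets of A: {}; so int(A) = {}
closure: X∖int(X∖A) = X∖{q,s} = {p,r}
∂A = {p,r} minus {} = {p,r}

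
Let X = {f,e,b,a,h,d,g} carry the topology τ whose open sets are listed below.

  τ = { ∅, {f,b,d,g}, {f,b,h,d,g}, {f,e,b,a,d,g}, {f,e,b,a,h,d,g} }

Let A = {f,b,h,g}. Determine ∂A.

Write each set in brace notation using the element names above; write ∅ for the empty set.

{f,e,b,a,h,d,g}

U open, U⊆A: ∅. int(A) = ⋃ = ∅
X∖A={e,a,d}, int(X∖A)=∅, hence cl(A)={f,e,b,a,h,d,g}
∂A: remove int from cl → {f,e,b,a,h,d,g}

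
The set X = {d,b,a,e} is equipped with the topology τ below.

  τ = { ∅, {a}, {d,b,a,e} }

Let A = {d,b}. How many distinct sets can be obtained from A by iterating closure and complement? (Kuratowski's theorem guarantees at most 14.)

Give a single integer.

6

closure: X∖int(X∖A) = X∖{a} = {d,b,e}
Let k=closure and c=complement:
  1. A     = {d,b}
  2. kA    = {d,b,e}
  3. cA    = {a,e}
  4. ckA   = {a}
  5. kcA   = {d,b,a,e}
  6. ckcA  = ∅
— saturated at 6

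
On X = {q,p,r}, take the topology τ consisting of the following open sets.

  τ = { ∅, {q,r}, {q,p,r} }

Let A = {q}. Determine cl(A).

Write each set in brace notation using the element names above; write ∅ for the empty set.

{q,p,r}

cl via duality: int({p,r}) = ∅, so X∖∅ = {q,p,r}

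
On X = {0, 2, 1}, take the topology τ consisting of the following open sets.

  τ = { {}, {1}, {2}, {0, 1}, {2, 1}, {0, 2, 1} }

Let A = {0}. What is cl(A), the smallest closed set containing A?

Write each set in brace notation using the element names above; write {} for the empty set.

{0}

cl via duality: int({2, 1}) = {2, 1}, so X∖{2, 1} = {0}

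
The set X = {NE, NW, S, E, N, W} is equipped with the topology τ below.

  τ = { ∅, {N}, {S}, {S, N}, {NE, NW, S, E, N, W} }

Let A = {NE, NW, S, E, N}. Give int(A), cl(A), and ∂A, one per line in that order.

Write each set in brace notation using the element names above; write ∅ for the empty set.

opens ⊆ A: ∅, {S}, {N}, {S, N}; union → int = {S, N}
complement {W}; its interior ∅; cl(A) = X∖∅ = {NE, NW, S, E, N, W}
boundary = {NE, NW, S, E, N, W} ∖ {S, N} = {NE, NW, E, W}

int(A) = {S, N}
cl(A)  = {NE, NW, S, E, N, W}
∂A     = {NE, NW, E, W}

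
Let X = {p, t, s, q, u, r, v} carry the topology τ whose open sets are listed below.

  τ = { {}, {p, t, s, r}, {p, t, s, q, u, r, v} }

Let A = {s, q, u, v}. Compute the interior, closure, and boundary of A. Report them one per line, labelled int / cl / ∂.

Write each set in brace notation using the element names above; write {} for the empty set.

opens ⊆ A: {}; union → int = {}
complement {p, t, r}; its interior {}; cl(A) = X∖{} = {p, t, s, q, u, r, v}
boundary = {p, t, s, q, u, r, v} ∖ {} = {p, t, s, q, u, r, v}

int(A) = {}
cl(A)  = {p, t, s, q, u, r, v}
∂A     = {p, t, s, q, u, r, v}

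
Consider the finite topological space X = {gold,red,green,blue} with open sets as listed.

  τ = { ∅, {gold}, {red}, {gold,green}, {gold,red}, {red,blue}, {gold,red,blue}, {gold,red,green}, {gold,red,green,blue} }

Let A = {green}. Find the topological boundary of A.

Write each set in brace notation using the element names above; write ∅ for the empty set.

open subsets of A: ∅; so int(A) = ∅
closure: X∖int(X∖A) = X∖{gold,red,blue} = {green}
∂A = {green} minus ∅ = {green}

{green}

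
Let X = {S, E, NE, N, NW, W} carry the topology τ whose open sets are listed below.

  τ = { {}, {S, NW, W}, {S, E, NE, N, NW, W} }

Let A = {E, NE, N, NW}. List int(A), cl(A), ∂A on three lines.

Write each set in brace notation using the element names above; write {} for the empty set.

int(A) = {}
cl(A)  = {S, E, NE, N, NW, W}
∂A     = {S, E, NE, N, NW, W}

open subsets of A: {}; so int(A) = {}
closure: X∖int(X∖A) = X∖{} = {S, E, NE, N, NW, W}
∂A = {S, E, NE, N, NW, W} minus {} = {S, E, NE, N, NW, W}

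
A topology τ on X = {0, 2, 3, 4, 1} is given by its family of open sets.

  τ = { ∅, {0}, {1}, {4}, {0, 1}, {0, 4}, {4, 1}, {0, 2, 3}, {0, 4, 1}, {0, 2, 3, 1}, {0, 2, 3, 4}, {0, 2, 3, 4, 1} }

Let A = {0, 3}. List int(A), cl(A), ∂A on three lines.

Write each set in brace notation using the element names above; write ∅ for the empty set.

opens ⊆ A: ∅, {0}; union → int = {0}
complement {2, 4, 1}; its interior {4, 1}; cl(A) = X∖{4, 1} = {0, 2, 3}
boundary = {0, 2, 3} ∖ {0} = {2, 3}

int(A) = {0}
cl(A)  = {0, 2, 3}
∂A     = {2, 3}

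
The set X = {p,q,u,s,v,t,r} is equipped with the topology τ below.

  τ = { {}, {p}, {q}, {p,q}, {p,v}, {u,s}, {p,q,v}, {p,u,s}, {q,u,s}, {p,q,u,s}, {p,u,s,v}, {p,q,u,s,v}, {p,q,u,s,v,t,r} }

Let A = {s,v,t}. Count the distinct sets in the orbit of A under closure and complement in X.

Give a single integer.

10

cl via duality: int({p,q,u,r}) = {p,q}, so X∖{p,q} = {u,s,v,t,r}
Write k for closure, c for complement:
  1. A     = {s,v,t}
  2. kA    = {u,s,v,t,r}
  3. cA    = {p,q,u,r}
  4. ckA   = {p,q}
  5. kcA   = {p,q,u,s,v,t,r}
  6. kckA  = {p,q,v,t,r}
  7. ckcA  = {}
  8. ckckA = {u,s}
  9. kckckA = {u,s,t,r}
  10. ckckckA = {p,q,v}
applying k or c yields no new set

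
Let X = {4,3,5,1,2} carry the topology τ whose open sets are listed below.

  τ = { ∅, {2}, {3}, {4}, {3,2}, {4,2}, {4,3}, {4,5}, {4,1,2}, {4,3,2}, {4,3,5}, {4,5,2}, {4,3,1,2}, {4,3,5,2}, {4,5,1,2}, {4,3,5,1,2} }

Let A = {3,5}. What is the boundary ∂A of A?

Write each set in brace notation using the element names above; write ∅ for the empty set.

{5}

interior: largest open inside A is {3} (from ∅, {3})
cl via duality: int({4,1,2}) = {4,1,2}, so X∖{4,1,2} = {3,5}
cl∖int = {5}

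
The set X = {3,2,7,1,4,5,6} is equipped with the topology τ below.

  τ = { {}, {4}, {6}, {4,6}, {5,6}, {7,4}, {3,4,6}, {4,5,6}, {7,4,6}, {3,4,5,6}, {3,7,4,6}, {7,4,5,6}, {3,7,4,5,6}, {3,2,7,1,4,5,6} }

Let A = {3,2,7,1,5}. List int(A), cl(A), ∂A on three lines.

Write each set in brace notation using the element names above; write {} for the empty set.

U open, U⊆A: {}. int(A) = ⋃ = {}
X∖A={4,6}, int(X∖A)={4,6}, hence cl(A)={3,2,7,1,5}
∂A: remove int from cl → {3,2,7,1,5}

int(A) = {}
cl(A)  = {3,2,7,1,5}
∂A     = {3,2,7,1,5}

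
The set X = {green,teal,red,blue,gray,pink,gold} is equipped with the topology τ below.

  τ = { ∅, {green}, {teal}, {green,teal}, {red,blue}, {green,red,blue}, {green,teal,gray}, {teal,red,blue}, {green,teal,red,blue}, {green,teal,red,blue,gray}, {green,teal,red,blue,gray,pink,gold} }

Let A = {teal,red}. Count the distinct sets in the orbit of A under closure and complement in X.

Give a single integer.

cl via duality: int({green,blue,gray,pink,gold}) = {green}, so X∖{green} = {teal,red,blue,gray,pink,gold}
Write k for closure, c for complement:
  1. A     = {teal,red}
  2. kA    = {teal,red,blue,gray,pink,gold}
  3. cA    = {green,blue,gray,pink,gold}
  4. ckA   = {green}
  5. kcA   = {green,red,blue,gray,pink,gold}
  6. kckA  = {green,gray,pink,gold}
  7. ckcA  = {teal}
  8. ckckA = {teal,red,blue}
  9. kckcA = {teal,gray,pink,gold}
  10. ckckcA = {green,red,blue}
applying k or c yields no new set

10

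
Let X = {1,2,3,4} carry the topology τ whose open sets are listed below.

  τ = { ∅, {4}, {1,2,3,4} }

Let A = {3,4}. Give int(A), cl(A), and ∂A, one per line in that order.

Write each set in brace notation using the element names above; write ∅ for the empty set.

int(A) = {4}
cl(A)  = {1,2,3,4}
∂A     = {1,2,3}

interior: largest open inside A is {4} (from ∅, {4})
cl via duality: int({1,2}) = ∅, so X∖∅ = {1,2,3,4}
cl∖int = {1,2,3}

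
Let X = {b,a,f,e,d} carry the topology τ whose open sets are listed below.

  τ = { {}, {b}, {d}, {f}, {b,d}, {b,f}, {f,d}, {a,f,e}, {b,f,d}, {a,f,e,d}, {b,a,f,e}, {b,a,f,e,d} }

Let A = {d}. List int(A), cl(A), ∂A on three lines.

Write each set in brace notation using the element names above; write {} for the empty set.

opens ⊆ A: {}, {d}; union → int = {d}
complement {b,a,f,e}; its interior {b,a,f,e}; cl(A) = X∖{b,a,f,e} = {d}
boundary = {d} ∖ {d} = {}

int(A) = {d}
cl(A)  = {d}
∂A     = {}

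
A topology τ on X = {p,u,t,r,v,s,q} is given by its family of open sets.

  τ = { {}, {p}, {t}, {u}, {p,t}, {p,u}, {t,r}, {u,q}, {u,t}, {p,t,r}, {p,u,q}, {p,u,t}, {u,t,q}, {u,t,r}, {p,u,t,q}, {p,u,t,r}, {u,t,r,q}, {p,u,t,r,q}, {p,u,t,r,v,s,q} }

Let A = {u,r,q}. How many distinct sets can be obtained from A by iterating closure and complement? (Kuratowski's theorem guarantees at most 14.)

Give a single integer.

8

complement {p,t,v,s}; its interior {p,t}; cl(A) = X∖{p,t} = {u,r,v,s,q}
With k = closure, c = complement:
  1. A     = {u,r,q}
  2. kA    = {u,r,v,s,q}
  3. cA    = {p,t,v,s}
  4. ckA   = {p,t}
  5. kcA   = {p,t,r,v,s}
  6. ckcA  = {u,q}
  7. kckcA = {u,v,s,q}
  8. ckckcA = {p,t,r}
k, c of each give nothing new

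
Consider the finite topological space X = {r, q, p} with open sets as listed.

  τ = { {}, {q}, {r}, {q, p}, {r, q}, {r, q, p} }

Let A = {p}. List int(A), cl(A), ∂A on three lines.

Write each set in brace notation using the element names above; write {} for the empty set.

int(A) = {}
cl(A)  = {p}
∂A     = {p}

interior: largest open inside A is {} (from {})
cl via duality: int({r, q}) = {r, q}, so X∖{r, q} = {p}
cl∖int = {p}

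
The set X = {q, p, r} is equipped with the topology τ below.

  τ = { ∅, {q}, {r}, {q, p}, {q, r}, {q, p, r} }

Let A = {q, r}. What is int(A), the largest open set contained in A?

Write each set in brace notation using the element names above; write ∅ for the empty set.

open subsets of A: ∅, {q}, {r}, {q, r}; so int(A) = {q, r}

{q, r}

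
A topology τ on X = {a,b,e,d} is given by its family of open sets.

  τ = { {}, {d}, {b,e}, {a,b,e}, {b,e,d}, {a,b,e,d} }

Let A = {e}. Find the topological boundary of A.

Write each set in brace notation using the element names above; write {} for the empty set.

open subsets of A: {}; so int(A) = {}
closure: X∖int(X∖A) = X∖{d} = {a,b,e}
∂A = {a,b,e} minus {} = {a,b,e}

{a,b,e}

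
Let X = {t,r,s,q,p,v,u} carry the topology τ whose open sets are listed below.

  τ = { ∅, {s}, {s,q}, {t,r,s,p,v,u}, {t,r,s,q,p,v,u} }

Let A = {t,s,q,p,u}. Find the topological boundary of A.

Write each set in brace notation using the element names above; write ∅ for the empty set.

interior: largest open inside A is {s,q} (from ∅, {s}, {s,q})
cl via duality: int({r,v}) = ∅, so X∖∅ = {t,r,s,q,p,v,u}
cl∖int = {t,r,p,v,u}

{t,r,p,v,u}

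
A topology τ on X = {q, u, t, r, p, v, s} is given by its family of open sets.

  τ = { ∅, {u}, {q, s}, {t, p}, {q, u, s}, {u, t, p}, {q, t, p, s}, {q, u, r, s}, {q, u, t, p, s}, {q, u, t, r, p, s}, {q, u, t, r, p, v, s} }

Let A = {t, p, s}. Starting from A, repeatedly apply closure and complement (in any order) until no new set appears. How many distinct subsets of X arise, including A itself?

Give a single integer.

X∖A={q, u, r, v}, int(X∖A)={u}, hence cl(A)={q, t, r, p, v, s}
Orbit (k=closure, c=complement):
  1. A     = {t, p, s}
  2. kA    = {q, t, r, p, v, s}
  3. cA    = {q, u, r, v}
  4. ckA   = {u}
  5. kcA   = {q, u, r, v, s}
  6. kckA  = {u, r, v}
  7. ckcA  = {t, p}
  8. ckckA = {q, t, p, s}
  9. kckcA = {t, p, v}
  10. ckckcA = {q, u, r, s}
(closed under both — stop)

10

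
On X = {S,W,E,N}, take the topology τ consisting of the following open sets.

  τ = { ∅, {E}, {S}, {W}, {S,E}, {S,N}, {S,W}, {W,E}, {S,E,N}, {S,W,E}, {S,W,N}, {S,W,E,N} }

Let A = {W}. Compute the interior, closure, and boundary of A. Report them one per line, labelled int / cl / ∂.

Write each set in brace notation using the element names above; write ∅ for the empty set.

int(A) = {W}
cl(A)  = {W}
∂A     = ∅

interior: largest open inside A is {W} (from ∅, {W})
cl via duality: int({S,E,N}) = {S,E,N}, so X∖{S,E,N} = {W}
cl∖int = ∅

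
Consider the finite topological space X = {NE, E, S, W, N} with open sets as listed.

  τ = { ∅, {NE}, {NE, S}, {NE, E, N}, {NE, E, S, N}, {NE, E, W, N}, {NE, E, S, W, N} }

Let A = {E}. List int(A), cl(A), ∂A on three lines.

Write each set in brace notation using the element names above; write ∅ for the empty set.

int(A) = ∅
cl(A)  = {E, W, N}
∂A     = {E, W, N}

open subsets of A: ∅; so int(A) = ∅
closure: X∖int(X∖A) = X∖{NE, S} = {E, W, N}
∂A = {E, W, N} minus ∅ = {E, W, N}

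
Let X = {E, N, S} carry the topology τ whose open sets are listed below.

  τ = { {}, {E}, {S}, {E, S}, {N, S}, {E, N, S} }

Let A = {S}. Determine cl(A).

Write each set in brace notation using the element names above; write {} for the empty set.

cl via duality: int({E, N}) = {E}, so X∖{E} = {N, S}

{N, S}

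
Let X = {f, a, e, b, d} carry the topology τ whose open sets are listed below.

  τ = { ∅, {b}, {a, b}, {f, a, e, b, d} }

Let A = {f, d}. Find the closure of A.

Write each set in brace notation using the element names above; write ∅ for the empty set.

X∖A={a, e, b}, int(X∖A)={a, b}, hence cl(A)={f, e, d}

{f, e, d}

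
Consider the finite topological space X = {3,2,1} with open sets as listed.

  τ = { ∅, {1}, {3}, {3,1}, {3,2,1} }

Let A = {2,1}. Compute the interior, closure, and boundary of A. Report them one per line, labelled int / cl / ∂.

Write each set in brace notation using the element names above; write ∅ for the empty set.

int(A) = {1}
cl(A)  = {2,1}
∂A     = {2}

opens ⊆ A: ∅, {1}; union → int = {1}
complement {3}; its interior {3}; cl(A) = X∖{3} = {2,1}
boundary = {2,1} ∖ {1} = {2}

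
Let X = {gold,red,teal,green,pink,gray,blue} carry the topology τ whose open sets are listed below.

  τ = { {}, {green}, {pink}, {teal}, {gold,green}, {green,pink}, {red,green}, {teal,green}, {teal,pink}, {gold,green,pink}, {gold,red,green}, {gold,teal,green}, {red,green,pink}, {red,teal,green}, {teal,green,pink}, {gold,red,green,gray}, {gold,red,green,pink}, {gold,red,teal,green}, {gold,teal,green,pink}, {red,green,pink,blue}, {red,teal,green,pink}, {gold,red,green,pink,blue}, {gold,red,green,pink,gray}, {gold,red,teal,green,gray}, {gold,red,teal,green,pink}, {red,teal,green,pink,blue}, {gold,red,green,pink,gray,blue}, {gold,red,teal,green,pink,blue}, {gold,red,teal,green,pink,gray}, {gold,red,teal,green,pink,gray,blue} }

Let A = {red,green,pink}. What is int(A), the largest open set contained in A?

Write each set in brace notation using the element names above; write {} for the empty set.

U open, U⊆A: {}, {pink}, {green}, {green,pink}, {red,green}, {red,green,pink}. int(A) = ⋃ = {red,green,pink}

{red,green,pink}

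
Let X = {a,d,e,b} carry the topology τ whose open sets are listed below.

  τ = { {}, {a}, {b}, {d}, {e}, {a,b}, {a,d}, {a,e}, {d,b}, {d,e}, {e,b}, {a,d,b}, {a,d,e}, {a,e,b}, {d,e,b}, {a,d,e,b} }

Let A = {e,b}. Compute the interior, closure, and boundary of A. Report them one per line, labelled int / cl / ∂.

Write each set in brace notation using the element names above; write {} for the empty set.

int(A) = {e,b}
cl(A)  = {e,b}
∂A     = {}

opens ⊆ A: {}, {b}, {e}, {e,b}; union → int = {e,b}
complement {a,d}; its interior {a,d}; cl(A) = X∖{a,d} = {e,b}
boundary = {e,b} ∖ {e,b} = {}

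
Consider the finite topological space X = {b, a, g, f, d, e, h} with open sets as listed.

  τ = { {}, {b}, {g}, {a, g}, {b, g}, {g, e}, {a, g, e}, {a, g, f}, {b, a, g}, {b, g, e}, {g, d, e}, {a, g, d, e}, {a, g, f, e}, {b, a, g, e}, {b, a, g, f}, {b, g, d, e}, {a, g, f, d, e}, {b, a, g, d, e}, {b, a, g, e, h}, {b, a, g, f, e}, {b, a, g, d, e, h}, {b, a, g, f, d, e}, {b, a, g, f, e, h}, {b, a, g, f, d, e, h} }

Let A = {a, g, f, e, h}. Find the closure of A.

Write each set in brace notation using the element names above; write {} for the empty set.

{a, g, f, d, e, h}

X∖A={b, d}, int(X∖A)={b}, hence cl(A)={a, g, f, d, e, h}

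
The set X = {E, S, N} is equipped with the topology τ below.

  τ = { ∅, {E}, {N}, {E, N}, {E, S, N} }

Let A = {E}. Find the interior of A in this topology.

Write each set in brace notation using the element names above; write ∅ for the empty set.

open subsets of A: ∅, {E}; so int(A) = {E}

{E}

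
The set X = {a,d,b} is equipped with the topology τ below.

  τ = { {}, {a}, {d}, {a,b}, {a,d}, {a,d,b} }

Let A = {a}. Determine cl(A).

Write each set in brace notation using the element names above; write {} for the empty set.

{a,b}

cl via duality: int({d,b}) = {d}, so X∖{d} = {a,b}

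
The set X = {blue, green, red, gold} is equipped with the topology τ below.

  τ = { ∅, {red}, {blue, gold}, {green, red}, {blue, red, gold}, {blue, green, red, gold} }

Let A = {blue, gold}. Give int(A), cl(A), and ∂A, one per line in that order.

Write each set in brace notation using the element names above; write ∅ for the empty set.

interior: largest open inside A is {blue, gold} (from ∅, {blue, gold})
cl via duality: int({green, red}) = {green, red}, so X∖{green, red} = {blue, gold}
cl∖int = ∅

int(A) = {blue, gold}
cl(A)  = {blue, gold}
∂A     = ∅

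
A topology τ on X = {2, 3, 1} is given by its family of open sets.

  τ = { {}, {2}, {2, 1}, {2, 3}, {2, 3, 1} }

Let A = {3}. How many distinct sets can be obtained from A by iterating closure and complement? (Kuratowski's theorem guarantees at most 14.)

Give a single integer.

4

X∖A={2, 1}, int(X∖A)={2, 1}, hence cl(A)={3}
Orbit (k=closure, c=complement):
  1. A     = {3}
  2. cA    = {2, 1}
  3. kcA   = {2, 3, 1}
  4. ckcA  = {}
(closed under both — stop)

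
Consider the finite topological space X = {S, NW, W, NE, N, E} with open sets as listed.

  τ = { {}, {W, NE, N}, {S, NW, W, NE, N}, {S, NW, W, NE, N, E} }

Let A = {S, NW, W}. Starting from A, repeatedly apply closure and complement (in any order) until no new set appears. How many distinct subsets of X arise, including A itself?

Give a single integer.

4

complement {NE, N, E}; its interior {}; cl(A) = X∖{} = {S, NW, W, NE, N, E}
With k = closure, c = complement:
  1. A     = {S, NW, W}
  2. kA    = {S, NW, W, NE, N, E}
  3. cA    = {NE, N, E}
  4. ckA   = {}
k, c of each give nothing new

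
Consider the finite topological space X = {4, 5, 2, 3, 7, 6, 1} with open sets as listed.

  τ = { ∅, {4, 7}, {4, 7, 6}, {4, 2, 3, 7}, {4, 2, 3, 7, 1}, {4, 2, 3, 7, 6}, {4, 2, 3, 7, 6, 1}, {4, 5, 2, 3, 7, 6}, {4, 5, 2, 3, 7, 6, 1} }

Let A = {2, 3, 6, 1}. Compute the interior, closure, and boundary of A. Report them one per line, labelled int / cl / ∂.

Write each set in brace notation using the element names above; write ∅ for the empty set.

int(A) = ∅
cl(A)  = {5, 2, 3, 6, 1}
∂A     = {5, 2, 3, 6, 1}

open subsets of A: ∅; so int(A) = ∅
closure: X∖int(X∖A) = X∖{4, 7} = {5, 2, 3, 6, 1}
∂A = {5, 2, 3, 6, 1} minus ∅ = {5, 2, 3, 6, 1}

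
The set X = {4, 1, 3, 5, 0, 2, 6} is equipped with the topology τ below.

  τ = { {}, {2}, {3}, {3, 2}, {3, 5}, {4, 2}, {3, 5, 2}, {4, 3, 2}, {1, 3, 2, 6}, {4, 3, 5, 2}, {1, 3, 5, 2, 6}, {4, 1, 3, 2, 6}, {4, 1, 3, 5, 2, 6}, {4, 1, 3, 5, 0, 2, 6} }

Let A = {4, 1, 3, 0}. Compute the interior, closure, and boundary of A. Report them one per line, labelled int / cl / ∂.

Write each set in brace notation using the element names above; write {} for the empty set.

int(A) = {3}
cl(A)  = {4, 1, 3, 5, 0, 6}
∂A     = {4, 1, 5, 0, 6}

U open, U⊆A: {}, {3}. int(A) = ⋃ = {3}
X∖A={5, 2, 6}, int(X∖A)={2}, hence cl(A)={4, 1, 3, 5, 0, 6}
∂A: remove int from cl → {4, 1, 5, 0, 6}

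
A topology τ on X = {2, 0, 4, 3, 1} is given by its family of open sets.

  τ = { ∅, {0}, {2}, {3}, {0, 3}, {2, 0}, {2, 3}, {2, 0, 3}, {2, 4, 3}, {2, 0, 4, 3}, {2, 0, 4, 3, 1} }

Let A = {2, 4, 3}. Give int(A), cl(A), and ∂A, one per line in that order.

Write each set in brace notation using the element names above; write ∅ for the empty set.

open subsets of A: ∅, {2}, {3}, {2, 3}, {2, 4, 3}; so int(A) = {2, 4, 3}
closure: X∖int(X∖A) = X∖{0} = {2, 4, 3, 1}
∂A = {2, 4, 3, 1} minus {2, 4, 3} = {1}

int(A) = {2, 4, 3}
cl(A)  = {2, 4, 3, 1}
∂A     = {1}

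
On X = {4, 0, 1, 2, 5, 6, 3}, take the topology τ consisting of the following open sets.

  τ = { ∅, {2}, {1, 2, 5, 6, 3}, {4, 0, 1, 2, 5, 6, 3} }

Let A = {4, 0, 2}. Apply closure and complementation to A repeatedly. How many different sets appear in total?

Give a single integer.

cl via duality: int({1, 5, 6, 3}) = ∅, so X∖∅ = {4, 0, 1, 2, 5, 6, 3}
Write k for closure, c for complement:
  1. A     = {4, 0, 2}
  2. kA    = {4, 0, 1, 2, 5, 6, 3}
  3. cA    = {1, 5, 6, 3}
  4. ckA   = ∅
  5. kcA   = {4, 0, 1, 5, 6, 3}
  6. ckcA  = {2}
applying k or c yields no new set

6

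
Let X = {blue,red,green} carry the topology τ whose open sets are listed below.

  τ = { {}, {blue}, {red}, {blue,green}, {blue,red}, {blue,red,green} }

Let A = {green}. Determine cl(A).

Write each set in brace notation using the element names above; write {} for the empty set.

{green}

closure: X∖int(X∖A) = X∖{blue,red} = {green}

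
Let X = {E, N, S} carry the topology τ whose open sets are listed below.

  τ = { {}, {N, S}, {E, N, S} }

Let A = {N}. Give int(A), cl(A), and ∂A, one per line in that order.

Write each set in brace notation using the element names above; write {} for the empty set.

int(A) = {}
cl(A)  = {E, N, S}
∂A     = {E, N, S}

opens ⊆ A: {}; union → int = {}
complement {E, S}; its interior {}; cl(A) = X∖{} = {E, N, S}
boundary = {E, N, S} ∖ {} = {E, N, S}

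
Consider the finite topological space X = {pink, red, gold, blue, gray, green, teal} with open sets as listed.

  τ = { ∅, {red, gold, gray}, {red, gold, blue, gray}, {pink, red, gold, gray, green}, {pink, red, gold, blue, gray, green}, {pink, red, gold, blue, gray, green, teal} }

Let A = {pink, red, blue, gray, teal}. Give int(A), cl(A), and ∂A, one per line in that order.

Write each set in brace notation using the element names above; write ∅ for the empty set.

int(A) = ∅
cl(A)  = {pink, red, gold, blue, gray, green, teal}
∂A     = {pink, red, gold, blue, gray, green, teal}

opens ⊆ A: ∅; union → int = ∅
complement {gold, green}; its interior ∅; cl(A) = X∖∅ = {pink, red, gold, blue, gray, green, teal}
boundary = {pink, red, gold, blue, gray, green, teal} ∖ ∅ = {pink, red, gold, blue, gray, green, teal}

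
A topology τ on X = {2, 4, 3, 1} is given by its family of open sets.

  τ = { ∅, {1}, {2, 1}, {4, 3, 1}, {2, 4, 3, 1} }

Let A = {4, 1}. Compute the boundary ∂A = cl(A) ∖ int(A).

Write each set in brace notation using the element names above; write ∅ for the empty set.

{2, 4, 3}

opens ⊆ A: ∅, {1}; union → int = {1}
complement {2, 3}; its interior ∅; cl(A) = X∖∅ = {2, 4, 3, 1}
boundary = {2, 4, 3, 1} ∖ {1} = {2, 4, 3}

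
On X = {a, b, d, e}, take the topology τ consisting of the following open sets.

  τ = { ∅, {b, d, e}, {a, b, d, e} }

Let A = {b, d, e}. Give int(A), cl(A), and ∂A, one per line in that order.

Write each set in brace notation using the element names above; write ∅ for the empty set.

int(A) = {b, d, e}
cl(A)  = {a, b, d, e}
∂A     = {a}

U open, U⊆A: ∅, {b, d, e}. int(A) = ⋃ = {b, d, e}
X∖A={a}, int(X∖A)=∅, hence cl(A)={a, b, d, e}
∂A: remove int from cl → {a}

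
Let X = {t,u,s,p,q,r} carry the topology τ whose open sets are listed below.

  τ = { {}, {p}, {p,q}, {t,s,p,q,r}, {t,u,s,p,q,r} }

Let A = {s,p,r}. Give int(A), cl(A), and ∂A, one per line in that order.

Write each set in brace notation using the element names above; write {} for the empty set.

int(A) = {p}
cl(A)  = {t,u,s,p,q,r}
∂A     = {t,u,s,q,r}

U open, U⊆A: {}, {p}. int(A) = ⋃ = {p}
X∖A={t,u,q}, int(X∖A)={}, hence cl(A)={t,u,s,p,q,r}
∂A: remove int from cl → {t,u,s,q,r}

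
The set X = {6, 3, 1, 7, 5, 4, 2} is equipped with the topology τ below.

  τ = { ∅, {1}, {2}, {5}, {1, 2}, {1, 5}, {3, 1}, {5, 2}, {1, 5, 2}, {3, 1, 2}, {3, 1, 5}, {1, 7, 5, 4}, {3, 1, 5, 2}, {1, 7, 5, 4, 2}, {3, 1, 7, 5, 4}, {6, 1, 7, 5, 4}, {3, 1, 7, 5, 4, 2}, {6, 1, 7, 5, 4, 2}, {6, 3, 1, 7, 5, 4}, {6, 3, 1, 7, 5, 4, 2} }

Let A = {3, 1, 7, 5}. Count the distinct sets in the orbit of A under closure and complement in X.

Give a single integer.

closure: X∖int(X∖A) = X∖{2} = {6, 3, 1, 7, 5, 4}
Let k=closure and c=complement:
  1. A     = {3, 1, 7, 5}
  2. kA    = {6, 3, 1, 7, 5, 4}
  3. cA    = {6, 4, 2}
  4. ckA   = {2}
  5. kcA   = {6, 7, 4, 2}
  6. ckcA  = {3, 1, 5}
— saturated at 6

6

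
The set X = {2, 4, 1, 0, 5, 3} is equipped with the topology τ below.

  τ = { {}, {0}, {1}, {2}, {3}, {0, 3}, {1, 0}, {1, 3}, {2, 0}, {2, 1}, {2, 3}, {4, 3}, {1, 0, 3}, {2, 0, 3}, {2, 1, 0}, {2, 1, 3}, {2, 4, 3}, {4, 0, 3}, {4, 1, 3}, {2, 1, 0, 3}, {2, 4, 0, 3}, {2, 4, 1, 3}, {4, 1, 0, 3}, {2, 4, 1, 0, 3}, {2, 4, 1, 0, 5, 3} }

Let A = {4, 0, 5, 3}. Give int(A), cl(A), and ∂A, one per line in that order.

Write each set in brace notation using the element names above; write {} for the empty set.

int(A) = {4, 0, 3}
cl(A)  = {4, 0, 5, 3}
∂A     = {5}

U open, U⊆A: {}, {0}, {3}, {4, 3}, {0, 3}, {4, 0, 3}. int(A) = ⋃ = {4, 0, 3}
X∖A={2, 1}, int(X∖A)={2, 1}, hence cl(A)={4, 0, 5, 3}
∂A: remove int from cl → {5}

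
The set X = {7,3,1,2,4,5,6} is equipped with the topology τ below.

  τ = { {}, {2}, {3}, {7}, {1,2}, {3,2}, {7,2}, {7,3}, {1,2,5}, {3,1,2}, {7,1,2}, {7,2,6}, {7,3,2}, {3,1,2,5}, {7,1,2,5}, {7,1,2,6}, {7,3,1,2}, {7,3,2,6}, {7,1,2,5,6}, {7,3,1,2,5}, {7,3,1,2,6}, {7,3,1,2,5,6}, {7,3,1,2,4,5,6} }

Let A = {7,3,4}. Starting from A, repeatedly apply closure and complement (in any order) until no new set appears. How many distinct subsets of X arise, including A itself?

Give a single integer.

6

cl via duality: int({1,2,5,6}) = {1,2,5}, so X∖{1,2,5} = {7,3,4,6}
Write k for closure, c for complement:
  1. A     = {7,3,4}
  2. kA    = {7,3,4,6}
  3. cA    = {1,2,5,6}
  4. ckA   = {1,2,5}
  5. kcA   = {1,2,4,5,6}
  6. ckcA  = {7,3}
applying k or c yields no new set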